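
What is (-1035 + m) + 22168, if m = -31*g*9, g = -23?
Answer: 27550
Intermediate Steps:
m = 6417 (m = -31*(-23)*9 = 713*9 = 6417)
(-1035 + m) + 22168 = (-1035 + 6417) + 22168 = 5382 + 22168 = 27550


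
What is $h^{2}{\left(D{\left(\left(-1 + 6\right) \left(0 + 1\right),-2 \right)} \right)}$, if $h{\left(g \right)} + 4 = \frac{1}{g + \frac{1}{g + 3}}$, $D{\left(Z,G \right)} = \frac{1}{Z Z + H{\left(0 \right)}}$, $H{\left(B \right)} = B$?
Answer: $\frac{817216}{491401} \approx 1.663$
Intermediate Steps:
$D{\left(Z,G \right)} = \frac{1}{Z^{2}}$ ($D{\left(Z,G \right)} = \frac{1}{Z Z + 0} = \frac{1}{Z^{2} + 0} = \frac{1}{Z^{2}}$)
$h{\left(g \right)} = -4 + \frac{1}{g + \frac{1}{3 + g}}$ ($h{\left(g \right)} = -4 + \frac{1}{g + \frac{1}{g + 3}} = -4 + \frac{1}{g + \frac{1}{3 + g}}$)
$h^{2}{\left(D{\left(\left(-1 + 6\right) \left(0 + 1\right),-2 \right)} \right)} = \left(\frac{-1 - \frac{11}{\left(0 + 1\right)^{2} \left(-1 + 6\right)^{2}} - 4 \left(\frac{1}{\left(0 + 1\right)^{2} \left(-1 + 6\right)^{2}}\right)^{2}}{1 + \left(\frac{1}{\left(0 + 1\right)^{2} \left(-1 + 6\right)^{2}}\right)^{2} + \frac{3}{\left(0 + 1\right)^{2} \left(-1 + 6\right)^{2}}}\right)^{2} = \left(\frac{-1 - \frac{11}{25} - 4 \left(\frac{1}{25}\right)^{2}}{1 + \left(\frac{1}{25}\right)^{2} + \frac{3}{25}}\right)^{2} = \left(\frac{-1 - \frac{11}{25} - \frac{4}{625}}{1 + \left(\frac{1}{25}\right)^{2} + 3 \cdot \frac{1}{25}}\right)^{2} = \left(\frac{-1 - \frac{11}{25} - \frac{4}{625}}{1 + \frac{1}{625} + \frac{3}{25}}\right)^{2} = \left(\frac{-1 - \frac{11}{25} - \frac{4}{625}}{\frac{701}{625}}\right)^{2} = \left(\frac{625}{701} \left(- \frac{904}{625}\right)\right)^{2} = \left(- \frac{904}{701}\right)^{2} = \frac{817216}{491401}$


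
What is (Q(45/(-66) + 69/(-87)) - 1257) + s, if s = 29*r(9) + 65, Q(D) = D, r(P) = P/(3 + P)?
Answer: -1495121/1276 ≈ -1171.7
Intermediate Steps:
s = 347/4 (s = 29*(9/(3 + 9)) + 65 = 29*(9/12) + 65 = 29*(9*(1/12)) + 65 = 29*(¾) + 65 = 87/4 + 65 = 347/4 ≈ 86.750)
(Q(45/(-66) + 69/(-87)) - 1257) + s = ((45/(-66) + 69/(-87)) - 1257) + 347/4 = ((45*(-1/66) + 69*(-1/87)) - 1257) + 347/4 = ((-15/22 - 23/29) - 1257) + 347/4 = (-941/638 - 1257) + 347/4 = -802907/638 + 347/4 = -1495121/1276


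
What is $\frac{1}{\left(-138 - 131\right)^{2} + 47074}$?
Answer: $\frac{1}{119435} \approx 8.3728 \cdot 10^{-6}$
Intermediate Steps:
$\frac{1}{\left(-138 - 131\right)^{2} + 47074} = \frac{1}{\left(-269\right)^{2} + 47074} = \frac{1}{72361 + 47074} = \frac{1}{119435}$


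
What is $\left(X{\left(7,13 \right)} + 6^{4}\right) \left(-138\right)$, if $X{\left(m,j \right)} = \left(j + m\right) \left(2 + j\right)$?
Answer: $-220248$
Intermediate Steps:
$X{\left(m,j \right)} = \left(2 + j\right) \left(j + m\right)$
$\left(X{\left(7,13 \right)} + 6^{4}\right) \left(-138\right) = \left(\left(13^{2} + 2 \cdot 13 + 2 \cdot 7 + 13 \cdot 7\right) + 6^{4}\right) \left(-138\right) = \left(\left(169 + 26 + 14 + 91\right) + 1296\right) \left(-138\right) = \left(300 + 1296\right) \left(-138\right) = 1596 \left(-138\right) = -220248$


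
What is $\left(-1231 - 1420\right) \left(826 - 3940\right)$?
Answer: $8255214$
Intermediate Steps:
$\left(-1231 - 1420\right) \left(826 - 3940\right) = \left(-2651\right) \left(-3114\right) = 8255214$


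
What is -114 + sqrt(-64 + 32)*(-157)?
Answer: -114 - 628*I*sqrt(2) ≈ -114.0 - 888.13*I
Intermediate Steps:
-114 + sqrt(-64 + 32)*(-157) = -114 + sqrt(-32)*(-157) = -114 + (4*I*sqrt(2))*(-157) = -114 - 628*I*sqrt(2)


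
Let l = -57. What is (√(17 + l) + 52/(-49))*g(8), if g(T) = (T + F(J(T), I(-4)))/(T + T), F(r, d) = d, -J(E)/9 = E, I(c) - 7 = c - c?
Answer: -195/196 + 15*I*√10/8 ≈ -0.9949 + 5.9293*I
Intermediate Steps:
I(c) = 7 (I(c) = 7 + (c - c) = 7 + 0 = 7)
J(E) = -9*E
g(T) = (7 + T)/(2*T) (g(T) = (T + 7)/(T + T) = (7 + T)/((2*T)) = (7 + T)*(1/(2*T)) = (7 + T)/(2*T))
(√(17 + l) + 52/(-49))*g(8) = (√(17 - 57) + 52/(-49))*((½)*(7 + 8)/8) = (√(-40) + 52*(-1/49))*((½)*(⅛)*15) = (2*I*√10 - 52/49)*(15/16) = (-52/49 + 2*I*√10)*(15/16) = -195/196 + 15*I*√10/8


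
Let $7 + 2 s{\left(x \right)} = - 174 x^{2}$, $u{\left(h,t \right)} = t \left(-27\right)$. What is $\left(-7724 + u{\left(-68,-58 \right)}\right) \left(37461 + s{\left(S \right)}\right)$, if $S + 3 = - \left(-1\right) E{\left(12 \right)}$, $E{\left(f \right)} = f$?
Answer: $-187267859$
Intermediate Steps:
$u{\left(h,t \right)} = - 27 t$
$S = 9$ ($S = -3 - \left(-1\right) 12 = -3 - -12 = -3 + 12 = 9$)
$s{\left(x \right)} = - \frac{7}{2} - 87 x^{2}$ ($s{\left(x \right)} = - \frac{7}{2} + \frac{\left(-174\right) x^{2}}{2} = - \frac{7}{2} - 87 x^{2}$)
$\left(-7724 + u{\left(-68,-58 \right)}\right) \left(37461 + s{\left(S \right)}\right) = \left(-7724 - -1566\right) \left(37461 - \left(\frac{7}{2} + 87 \cdot 9^{2}\right)\right) = \left(-7724 + 1566\right) \left(37461 - \frac{14101}{2}\right) = - 6158 \left(37461 - \frac{14101}{2}\right) = \left(-6158\right) \frac{60821}{2} = -187267859$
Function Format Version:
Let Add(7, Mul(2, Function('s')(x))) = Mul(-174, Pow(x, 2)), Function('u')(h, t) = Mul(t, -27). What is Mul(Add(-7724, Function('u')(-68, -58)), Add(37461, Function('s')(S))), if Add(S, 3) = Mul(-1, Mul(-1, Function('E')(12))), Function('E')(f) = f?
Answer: -187267859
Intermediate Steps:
Function('u')(h, t) = Mul(-27, t)
S = 9 (S = Add(-3, Mul(-1, Mul(-1, 12))) = Add(-3, Mul(-1, -12)) = Add(-3, 12) = 9)
Function('s')(x) = Add(Rational(-7, 2), Mul(-87, Pow(x, 2))) (Function('s')(x) = Add(Rational(-7, 2), Mul(Rational(1, 2), Mul(-174, Pow(x, 2)))) = Add(Rational(-7, 2), Mul(-87, Pow(x, 2))))
Mul(Add(-7724, Function('u')(-68, -58)), Add(37461, Function('s')(S))) = Mul(Add(-7724, Mul(-27, -58)), Add(37461, Add(Rational(-7, 2), Mul(-87, Pow(9, 2))))) = Mul(Add(-7724, 1566), Add(37461, Add(Rational(-7, 2), Mul(-87, 81)))) = Mul(-6158, Add(37461, Add(Rational(-7, 2), -7047))) = Mul(-6158, Add(37461, Rational(-14101, 2))) = Mul(-6158, Rational(60821, 2)) = -187267859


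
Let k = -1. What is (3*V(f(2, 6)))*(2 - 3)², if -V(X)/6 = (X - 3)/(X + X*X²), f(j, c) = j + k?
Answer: 18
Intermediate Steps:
f(j, c) = -1 + j (f(j, c) = j - 1 = -1 + j)
V(X) = -6*(-3 + X)/(X + X³) (V(X) = -6*(X - 3)/(X + X*X²) = -6*(-3 + X)/(X + X³))
(3*V(f(2, 6)))*(2 - 3)² = (3*((18 - 6*(-1 + 2))/((-1 + 2) + (-1 + 2)³)))*(2 - 3)² = (3*((18 - 6*1)/(1 + 1³)))*(-1)² = (3*((18 - 6)/(1 + 1)))*1 = (3*(12/2))*1 = (3*((½)*12))*1 = (3*6)*1 = 18*1 = 18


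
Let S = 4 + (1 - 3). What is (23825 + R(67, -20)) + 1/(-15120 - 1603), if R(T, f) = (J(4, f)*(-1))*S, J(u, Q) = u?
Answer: 398291690/16723 ≈ 23817.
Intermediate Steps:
S = 2 (S = 4 - 2 = 2)
R(T, f) = -8 (R(T, f) = (4*(-1))*2 = -4*2 = -8)
(23825 + R(67, -20)) + 1/(-15120 - 1603) = (23825 - 8) + 1/(-15120 - 1603) = 23817 + 1/(-16723) = 23817 - 1/16723 = 398291690/16723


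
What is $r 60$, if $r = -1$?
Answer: $-60$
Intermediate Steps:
$r 60 = \left(-1\right) 60 = -60$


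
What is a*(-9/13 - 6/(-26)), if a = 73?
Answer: -438/13 ≈ -33.692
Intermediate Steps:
a*(-9/13 - 6/(-26)) = 73*(-9/13 - 6/(-26)) = 73*(-9*1/13 - 6*(-1/26)) = 73*(-9/13 + 3/13) = 73*(-6/13) = -438/13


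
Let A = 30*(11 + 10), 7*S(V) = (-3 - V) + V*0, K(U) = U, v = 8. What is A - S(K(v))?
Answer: 4421/7 ≈ 631.57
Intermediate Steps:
S(V) = -3/7 - V/7 (S(V) = ((-3 - V) + V*0)/7 = ((-3 - V) + 0)/7 = (-3 - V)/7 = -3/7 - V/7)
A = 630 (A = 30*21 = 630)
A - S(K(v)) = 630 - (-3/7 - ⅐*8) = 630 - (-3/7 - 8/7) = 630 - 1*(-11/7) = 630 + 11/7 = 4421/7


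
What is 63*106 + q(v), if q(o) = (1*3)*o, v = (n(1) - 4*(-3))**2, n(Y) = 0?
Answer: 7110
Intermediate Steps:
v = 144 (v = (0 - 4*(-3))**2 = (0 + 12)**2 = 12**2 = 144)
q(o) = 3*o
63*106 + q(v) = 63*106 + 3*144 = 6678 + 432 = 7110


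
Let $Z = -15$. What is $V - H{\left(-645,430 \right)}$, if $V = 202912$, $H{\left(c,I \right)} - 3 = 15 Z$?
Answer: $203134$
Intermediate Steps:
$H{\left(c,I \right)} = -222$ ($H{\left(c,I \right)} = 3 + 15 \left(-15\right) = 3 - 225 = -222$)
$V - H{\left(-645,430 \right)} = 202912 - -222 = 202912 + 222 = 203134$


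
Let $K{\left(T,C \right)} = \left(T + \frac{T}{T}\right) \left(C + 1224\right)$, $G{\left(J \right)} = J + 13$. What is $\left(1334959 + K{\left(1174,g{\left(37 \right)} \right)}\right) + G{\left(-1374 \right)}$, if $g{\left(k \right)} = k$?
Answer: $2815273$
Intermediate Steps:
$G{\left(J \right)} = 13 + J$
$K{\left(T,C \right)} = \left(1 + T\right) \left(1224 + C\right)$ ($K{\left(T,C \right)} = \left(T + 1\right) \left(1224 + C\right) = \left(1 + T\right) \left(1224 + C\right)$)
$\left(1334959 + K{\left(1174,g{\left(37 \right)} \right)}\right) + G{\left(-1374 \right)} = \left(1334959 + \left(1224 + 37 + 1224 \cdot 1174 + 37 \cdot 1174\right)\right) + \left(13 - 1374\right) = \left(1334959 + \left(1224 + 37 + 1436976 + 43438\right)\right) - 1361 = \left(1334959 + 1481675\right) - 1361 = 2816634 - 1361 = 2815273$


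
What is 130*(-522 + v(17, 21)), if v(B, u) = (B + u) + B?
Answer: -60710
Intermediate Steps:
v(B, u) = u + 2*B
130*(-522 + v(17, 21)) = 130*(-522 + (21 + 2*17)) = 130*(-522 + (21 + 34)) = 130*(-522 + 55) = 130*(-467) = -60710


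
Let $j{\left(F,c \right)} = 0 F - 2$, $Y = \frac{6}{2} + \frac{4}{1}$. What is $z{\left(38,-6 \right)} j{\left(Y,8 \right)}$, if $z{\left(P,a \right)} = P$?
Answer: $-76$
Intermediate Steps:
$Y = 7$ ($Y = 6 \cdot \frac{1}{2} + 4 \cdot 1 = 3 + 4 = 7$)
$j{\left(F,c \right)} = -2$ ($j{\left(F,c \right)} = 0 - 2 = -2$)
$z{\left(38,-6 \right)} j{\left(Y,8 \right)} = 38 \left(-2\right) = -76$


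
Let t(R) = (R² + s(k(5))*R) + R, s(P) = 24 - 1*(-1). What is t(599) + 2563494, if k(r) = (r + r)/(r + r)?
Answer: 2937869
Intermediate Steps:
k(r) = 1 (k(r) = (2*r)/((2*r)) = (2*r)*(1/(2*r)) = 1)
s(P) = 25 (s(P) = 24 + 1 = 25)
t(R) = R² + 26*R (t(R) = (R² + 25*R) + R = R² + 26*R)
t(599) + 2563494 = 599*(26 + 599) + 2563494 = 599*625 + 2563494 = 374375 + 2563494 = 2937869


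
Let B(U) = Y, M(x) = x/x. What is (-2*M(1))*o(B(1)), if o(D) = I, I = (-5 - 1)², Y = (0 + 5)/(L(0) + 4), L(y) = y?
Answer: -72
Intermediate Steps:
M(x) = 1
Y = 5/4 (Y = (0 + 5)/(0 + 4) = 5/4 ≈ 1.2500)
B(U) = 5/4
I = 36 (I = (-6)² = 36)
o(D) = 36
(-2*M(1))*o(B(1)) = -2*1*36 = -2*36 = -72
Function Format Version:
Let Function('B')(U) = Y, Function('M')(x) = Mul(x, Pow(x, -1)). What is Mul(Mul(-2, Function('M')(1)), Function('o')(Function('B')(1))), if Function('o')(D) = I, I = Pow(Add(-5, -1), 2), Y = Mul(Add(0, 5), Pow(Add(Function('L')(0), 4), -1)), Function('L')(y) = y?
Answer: -72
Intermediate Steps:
Function('M')(x) = 1
Y = Rational(5, 4) (Y = Mul(Add(0, 5), Pow(Add(0, 4), -1)) = Mul(5, Pow(4, -1)) = Mul(5, Rational(1, 4)) = Rational(5, 4) ≈ 1.2500)
Function('B')(U) = Rational(5, 4)
I = 36 (I = Pow(-6, 2) = 36)
Function('o')(D) = 36
Mul(Mul(-2, Function('M')(1)), Function('o')(Function('B')(1))) = Mul(Mul(-2, 1), 36) = Mul(-2, 36) = -72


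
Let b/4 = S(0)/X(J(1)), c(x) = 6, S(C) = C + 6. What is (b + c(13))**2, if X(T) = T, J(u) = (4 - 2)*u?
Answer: 324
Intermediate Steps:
J(u) = 2*u
S(C) = 6 + C
b = 12 (b = 4*((6 + 0)/((2*1))) = 4*(6/2) = 4*(6*(1/2)) = 4*3 = 12)
(b + c(13))**2 = (12 + 6)**2 = 18**2 = 324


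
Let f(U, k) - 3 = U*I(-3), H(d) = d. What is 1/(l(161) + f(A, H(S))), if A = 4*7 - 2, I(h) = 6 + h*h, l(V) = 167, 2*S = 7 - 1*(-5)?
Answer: 1/560 ≈ 0.0017857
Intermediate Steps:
S = 6 (S = (7 - 1*(-5))/2 = (7 + 5)/2 = (1/2)*12 = 6)
I(h) = 6 + h**2
A = 26 (A = 28 - 2 = 26)
f(U, k) = 3 + 15*U (f(U, k) = 3 + U*(6 + (-3)**2) = 3 + U*(6 + 9) = 3 + U*15 = 3 + 15*U)
1/(l(161) + f(A, H(S))) = 1/(167 + (3 + 15*26)) = 1/(167 + (3 + 390)) = 1/(167 + 393) = 1/560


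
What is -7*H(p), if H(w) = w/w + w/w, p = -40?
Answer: -14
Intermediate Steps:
H(w) = 2 (H(w) = 1 + 1 = 2)
-7*H(p) = -7*2 = -14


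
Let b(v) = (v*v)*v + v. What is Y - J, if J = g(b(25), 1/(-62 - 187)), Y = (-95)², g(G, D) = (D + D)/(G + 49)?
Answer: 35279185277/3909051 ≈ 9025.0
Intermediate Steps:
b(v) = v + v³ (b(v) = v²*v + v = v³ + v = v + v³)
g(G, D) = 2*D/(49 + G) (g(G, D) = (2*D)/(49 + G) = 2*D/(49 + G))
Y = 9025
J = -2/3909051 (J = 2/((-62 - 187)*(49 + (25 + 25³))) = 2/(-249*(49 + (25 + 15625))) = 2*(-1/249)/(49 + 15650) = 2*(-1/249)/15699 = 2*(-1/249)*(1/15699) = -2/3909051 ≈ -5.1163e-7)
Y - J = 9025 - 1*(-2/3909051) = 9025 + 2/3909051 = 35279185277/3909051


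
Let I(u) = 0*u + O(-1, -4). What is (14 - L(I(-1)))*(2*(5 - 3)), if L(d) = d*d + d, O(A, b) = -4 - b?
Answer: 56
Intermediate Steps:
I(u) = 0 (I(u) = 0*u + (-4 - 1*(-4)) = 0 + (-4 + 4) = 0 + 0 = 0)
L(d) = d + d² (L(d) = d² + d = d + d²)
(14 - L(I(-1)))*(2*(5 - 3)) = (14 - 0*(1 + 0))*(2*(5 - 3)) = (14 - 0)*(2*2) = (14 - 1*0)*4 = (14 + 0)*4 = 14*4 = 56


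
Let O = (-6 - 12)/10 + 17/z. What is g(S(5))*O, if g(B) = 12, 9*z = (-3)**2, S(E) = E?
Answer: 912/5 ≈ 182.40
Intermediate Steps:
z = 1 (z = (1/9)*(-3)**2 = (1/9)*9 = 1)
O = 76/5 (O = (-6 - 12)/10 + 17/1 = -18*1/10 + 17*1 = -9/5 + 17 = 76/5 ≈ 15.200)
g(S(5))*O = 12*(76/5) = 912/5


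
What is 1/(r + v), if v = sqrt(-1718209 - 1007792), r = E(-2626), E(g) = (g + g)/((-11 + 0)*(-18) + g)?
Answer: 796991/1004394066418 - 1105347*I*sqrt(302889)/1004394066418 ≈ 7.935e-7 - 0.00060567*I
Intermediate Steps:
E(g) = 2*g/(198 + g) (E(g) = (2*g)/(-11*(-18) + g) = (2*g)/(198 + g) = 2*g/(198 + g))
r = 1313/607 (r = 2*(-2626)/(198 - 2626) = 2*(-2626)/(-2428) = 2*(-2626)*(-1/2428) = 1313/607 ≈ 2.1631)
v = 3*I*sqrt(302889) (v = sqrt(-2726001) = 3*I*sqrt(302889) ≈ 1651.1*I)
1/(r + v) = 1/(1313/607 + 3*I*sqrt(302889))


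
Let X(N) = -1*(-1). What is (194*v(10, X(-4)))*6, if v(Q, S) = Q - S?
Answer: 10476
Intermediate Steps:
X(N) = 1
(194*v(10, X(-4)))*6 = (194*(10 - 1*1))*6 = (194*(10 - 1))*6 = (194*9)*6 = 1746*6 = 10476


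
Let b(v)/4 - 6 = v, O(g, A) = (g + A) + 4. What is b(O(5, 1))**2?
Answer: 4096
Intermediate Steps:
O(g, A) = 4 + A + g (O(g, A) = (A + g) + 4 = 4 + A + g)
b(v) = 24 + 4*v
b(O(5, 1))**2 = (24 + 4*(4 + 1 + 5))**2 = (24 + 4*10)**2 = (24 + 40)**2 = 64**2 = 4096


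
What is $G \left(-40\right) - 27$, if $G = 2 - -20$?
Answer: $-907$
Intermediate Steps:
$G = 22$ ($G = 2 + 20 = 22$)
$G \left(-40\right) - 27 = 22 \left(-40\right) - 27 = -880 - 27 = -907$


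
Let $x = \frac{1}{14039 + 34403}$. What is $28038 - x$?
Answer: $\frac{1358216795}{48442} \approx 28038.0$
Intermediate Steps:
$x = \frac{1}{48442} \approx 2.0643 \cdot 10^{-5}$
$28038 - x = 28038 - \frac{1}{48442} = \frac{1358216795}{48442}$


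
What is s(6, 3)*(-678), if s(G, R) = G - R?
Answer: -2034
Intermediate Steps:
s(6, 3)*(-678) = (6 - 1*3)*(-678) = (6 - 3)*(-678) = 3*(-678) = -2034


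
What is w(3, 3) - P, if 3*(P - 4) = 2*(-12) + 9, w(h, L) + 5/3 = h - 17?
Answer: -44/3 ≈ -14.667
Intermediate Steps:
w(h, L) = -56/3 + h (w(h, L) = -5/3 + (h - 17) = -5/3 + (-17 + h) = -56/3 + h)
P = -1 (P = 4 + (2*(-12) + 9)/3 = 4 + (-24 + 9)/3 = 4 + (1/3)*(-15) = 4 - 5 = -1)
w(3, 3) - P = (-56/3 + 3) - 1*(-1) = -47/3 + 1 = -44/3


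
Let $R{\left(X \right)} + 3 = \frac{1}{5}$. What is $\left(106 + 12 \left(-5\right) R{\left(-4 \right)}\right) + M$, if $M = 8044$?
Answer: $8318$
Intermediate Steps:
$R{\left(X \right)} = - \frac{14}{5}$ ($R{\left(X \right)} = -3 + \frac{1}{5} = - \frac{14}{5}$)
$\left(106 + 12 \left(-5\right) R{\left(-4 \right)}\right) + M = \left(106 + 12 \left(-5\right) \left(- \frac{14}{5}\right)\right) + 8044 = \left(106 - -168\right) + 8044 = \left(106 + 168\right) + 8044 = 274 + 8044 = 8318$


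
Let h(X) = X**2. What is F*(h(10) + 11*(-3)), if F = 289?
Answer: 19363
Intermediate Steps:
F*(h(10) + 11*(-3)) = 289*(10**2 + 11*(-3)) = 289*(100 - 33) = 289*67 = 19363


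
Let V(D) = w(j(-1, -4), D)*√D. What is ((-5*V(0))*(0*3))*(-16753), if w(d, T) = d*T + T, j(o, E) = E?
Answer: 0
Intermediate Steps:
w(d, T) = T + T*d (w(d, T) = T*d + T = T + T*d)
V(D) = -3*D^(3/2) (V(D) = (D*(1 - 4))*√D = (D*(-3))*√D = (-3*D)*√D = -3*D^(3/2))
((-5*V(0))*(0*3))*(-16753) = ((-(-15)*0^(3/2))*(0*3))*(-16753) = (-(-15)*0*0)*(-16753) = (-5*0*0)*(-16753) = (0*0)*(-16753) = 0*(-16753) = 0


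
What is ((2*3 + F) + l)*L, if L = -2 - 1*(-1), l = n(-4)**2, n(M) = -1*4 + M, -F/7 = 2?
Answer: -56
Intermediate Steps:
F = -14 (F = -7*2 = -14)
n(M) = -4 + M
l = 64 (l = (-4 - 4)**2 = (-8)**2 = 64)
L = -1 (L = -2 + 1 = -1)
((2*3 + F) + l)*L = ((2*3 - 14) + 64)*(-1) = ((6 - 14) + 64)*(-1) = (-8 + 64)*(-1) = 56*(-1) = -56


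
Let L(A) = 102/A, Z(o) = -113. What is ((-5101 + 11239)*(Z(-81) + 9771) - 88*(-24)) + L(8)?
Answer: 237131715/4 ≈ 5.9283e+7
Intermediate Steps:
((-5101 + 11239)*(Z(-81) + 9771) - 88*(-24)) + L(8) = ((-5101 + 11239)*(-113 + 9771) - 88*(-24)) + 102/8 = (6138*9658 + 2112) + 102*(1/8) = (59280804 + 2112) + 51/4 = 59282916 + 51/4 = 237131715/4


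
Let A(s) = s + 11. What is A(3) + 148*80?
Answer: 11854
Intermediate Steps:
A(s) = 11 + s
A(3) + 148*80 = (11 + 3) + 148*80 = 14 + 11840 = 11854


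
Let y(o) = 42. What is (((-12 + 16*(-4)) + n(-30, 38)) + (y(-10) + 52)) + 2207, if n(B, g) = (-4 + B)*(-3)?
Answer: 2327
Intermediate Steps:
n(B, g) = 12 - 3*B
(((-12 + 16*(-4)) + n(-30, 38)) + (y(-10) + 52)) + 2207 = (((-12 + 16*(-4)) + (12 - 3*(-30))) + (42 + 52)) + 2207 = (((-12 - 64) + (12 + 90)) + 94) + 2207 = ((-76 + 102) + 94) + 2207 = (26 + 94) + 2207 = 120 + 2207 = 2327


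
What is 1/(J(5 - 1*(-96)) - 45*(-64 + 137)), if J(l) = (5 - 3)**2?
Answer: -1/3281 ≈ -0.00030479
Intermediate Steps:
J(l) = 4 (J(l) = 2**2 = 4)
1/(J(5 - 1*(-96)) - 45*(-64 + 137)) = 1/(4 - 45*(-64 + 137)) = 1/(4 - 45*73) = 1/(4 - 3285) = 1/(-3281) = -1/3281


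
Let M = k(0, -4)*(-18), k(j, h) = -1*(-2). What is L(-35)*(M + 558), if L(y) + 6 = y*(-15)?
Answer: 270918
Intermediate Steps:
k(j, h) = 2
L(y) = -6 - 15*y (L(y) = -6 + y*(-15) = -6 - 15*y)
M = -36 (M = 2*(-18) = -36)
L(-35)*(M + 558) = (-6 - 15*(-35))*(-36 + 558) = (-6 + 525)*522 = 519*522 = 270918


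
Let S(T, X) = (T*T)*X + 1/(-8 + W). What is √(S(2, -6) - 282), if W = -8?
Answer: I*√4897/4 ≈ 17.495*I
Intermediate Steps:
S(T, X) = -1/16 + X*T² (S(T, X) = (T*T)*X + 1/(-8 - 8) = T²*X + 1/(-16) = X*T² - 1/16 = -1/16 + X*T²)
√(S(2, -6) - 282) = √((-1/16 - 6*2²) - 282) = √((-1/16 - 6*4) - 282) = √((-1/16 - 24) - 282) = √(-385/16 - 282) = √(-4897/16) = I*√4897/4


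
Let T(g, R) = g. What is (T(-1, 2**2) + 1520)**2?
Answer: 2307361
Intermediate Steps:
(T(-1, 2**2) + 1520)**2 = (-1 + 1520)**2 = 1519**2 = 2307361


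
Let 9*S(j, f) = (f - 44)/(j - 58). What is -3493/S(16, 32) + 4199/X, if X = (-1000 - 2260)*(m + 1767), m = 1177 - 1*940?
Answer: -718827128879/6533040 ≈ -1.1003e+5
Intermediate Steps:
m = 237 (m = 1177 - 940 = 237)
X = -6533040 (X = (-1000 - 2260)*(237 + 1767) = -3260*2004 = -6533040)
S(j, f) = (-44 + f)/(9*(-58 + j)) (S(j, f) = ((f - 44)/(j - 58))/9 = ((-44 + f)/(-58 + j))/9 = (-44 + f)/(9*(-58 + j)))
-3493/S(16, 32) + 4199/X = -3493*9*(-58 + 16)/(-44 + 32) + 4199/(-6533040) = -3493/((⅑)*(-12)/(-42)) + 4199*(-1/6533040) = -3493/((⅑)*(-1/42)*(-12)) - 4199/6533040 = -3493/2/63 - 4199/6533040 = -3493*63/2 - 4199/6533040 = -220059/2 - 4199/6533040 = -718827128879/6533040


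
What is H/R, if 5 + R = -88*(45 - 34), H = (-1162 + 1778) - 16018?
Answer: 15402/973 ≈ 15.829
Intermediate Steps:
H = -15402 (H = 616 - 16018 = -15402)
R = -973 (R = -5 - 88*(45 - 34) = -5 - 88*11 = -5 - 968 = -973)
H/R = -15402/(-973) = -15402*(-1/973) = 15402/973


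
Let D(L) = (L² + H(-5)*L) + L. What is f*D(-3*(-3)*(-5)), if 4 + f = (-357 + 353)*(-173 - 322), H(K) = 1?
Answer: 3823560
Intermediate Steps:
D(L) = L² + 2*L (D(L) = (L² + 1*L) + L = (L² + L) + L = (L + L²) + L = L² + 2*L)
f = 1976 (f = -4 + (-357 + 353)*(-173 - 322) = -4 - 4*(-495) = -4 + 1980 = 1976)
f*D(-3*(-3)*(-5)) = 1976*((-3*(-3)*(-5))*(2 - 3*(-3)*(-5))) = 1976*((9*(-5))*(2 + 9*(-5))) = 1976*(-45*(2 - 45)) = 1976*(-45*(-43)) = 1976*1935 = 3823560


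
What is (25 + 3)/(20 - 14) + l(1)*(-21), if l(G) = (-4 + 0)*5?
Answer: 1274/3 ≈ 424.67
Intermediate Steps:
l(G) = -20 (l(G) = -4*5 = -20)
(25 + 3)/(20 - 14) + l(1)*(-21) = (25 + 3)/(20 - 14) - 20*(-21) = 28/6 + 420 = 28*(⅙) + 420 = 14/3 + 420 = 1274/3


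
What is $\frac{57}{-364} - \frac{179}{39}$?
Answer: $- \frac{5183}{1092} \approx -4.7463$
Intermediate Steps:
$\frac{57}{-364} - \frac{179}{39} = 57 \left(- \frac{1}{364}\right) - \frac{179}{39} = - \frac{57}{364} - \frac{179}{39} = - \frac{5183}{1092}$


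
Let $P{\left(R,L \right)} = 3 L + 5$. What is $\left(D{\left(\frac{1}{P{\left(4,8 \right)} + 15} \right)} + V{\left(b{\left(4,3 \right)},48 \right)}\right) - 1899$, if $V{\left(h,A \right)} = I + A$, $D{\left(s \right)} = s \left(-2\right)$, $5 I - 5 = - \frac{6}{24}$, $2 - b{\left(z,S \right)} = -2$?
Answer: $- \frac{407021}{220} \approx -1850.1$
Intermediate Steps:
$b{\left(z,S \right)} = 4$ ($b{\left(z,S \right)} = 2 - -2 = 2 + 2 = 4$)
$I = \frac{19}{20}$ ($I = 1 + \frac{\left(-6\right) \frac{1}{24}}{5} = 1 + \frac{1}{5} \left(- \frac{1}{4}\right) = 1 - \frac{1}{20} = \frac{19}{20} \approx 0.95$)
$P{\left(R,L \right)} = 5 + 3 L$
$D{\left(s \right)} = - 2 s$
$V{\left(h,A \right)} = \frac{19}{20} + A$
$\left(D{\left(\frac{1}{P{\left(4,8 \right)} + 15} \right)} + V{\left(b{\left(4,3 \right)},48 \right)}\right) - 1899 = \left(- \frac{2}{\left(5 + 3 \cdot 8\right) + 15} + \left(\frac{19}{20} + 48\right)\right) - 1899 = \left(- \frac{2}{\left(5 + 24\right) + 15} + \frac{979}{20}\right) - 1899 = \left(- \frac{2}{29 + 15} + \frac{979}{20}\right) - 1899 = \left(- \frac{2}{44} + \frac{979}{20}\right) - 1899 = \left(\left(-2\right) \frac{1}{44} + \frac{979}{20}\right) - 1899 = \left(- \frac{1}{22} + \frac{979}{20}\right) - 1899 = \frac{10759}{220} - 1899 = - \frac{407021}{220}$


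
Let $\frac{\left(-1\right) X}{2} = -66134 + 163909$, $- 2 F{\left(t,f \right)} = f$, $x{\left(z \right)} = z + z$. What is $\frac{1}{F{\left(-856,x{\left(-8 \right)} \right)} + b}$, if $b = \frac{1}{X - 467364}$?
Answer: $\frac{662914}{5303311} \approx 0.125$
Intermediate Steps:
$x{\left(z \right)} = 2 z$
$F{\left(t,f \right)} = - \frac{f}{2}$
$X = -195550$ ($X = - 2 \left(-66134 + 163909\right) = \left(-2\right) 97775 = -195550$)
$b = - \frac{1}{662914}$ ($b = \frac{1}{-195550 - 467364} = \frac{1}{-662914} = - \frac{1}{662914} \approx -1.5085 \cdot 10^{-6}$)
$\frac{1}{F{\left(-856,x{\left(-8 \right)} \right)} + b} = \frac{1}{- \frac{2 \left(-8\right)}{2} - \frac{1}{662914}} = \frac{1}{\left(- \frac{1}{2}\right) \left(-16\right) - \frac{1}{662914}} = \frac{1}{8 - \frac{1}{662914}} = \frac{1}{\frac{5303311}{662914}} = \frac{662914}{5303311}$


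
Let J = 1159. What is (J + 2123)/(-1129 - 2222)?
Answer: -1094/1117 ≈ -0.97941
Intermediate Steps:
(J + 2123)/(-1129 - 2222) = (1159 + 2123)/(-1129 - 2222) = 3282/(-3351) = 3282*(-1/3351) = -1094/1117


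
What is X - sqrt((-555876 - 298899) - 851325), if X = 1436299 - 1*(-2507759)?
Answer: 3944058 - 110*I*sqrt(141) ≈ 3.9441e+6 - 1306.2*I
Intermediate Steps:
X = 3944058 (X = 1436299 + 2507759 = 3944058)
X - sqrt((-555876 - 298899) - 851325) = 3944058 - sqrt((-555876 - 298899) - 851325) = 3944058 - sqrt(-854775 - 851325) = 3944058 - sqrt(-1706100) = 3944058 - 110*I*sqrt(141)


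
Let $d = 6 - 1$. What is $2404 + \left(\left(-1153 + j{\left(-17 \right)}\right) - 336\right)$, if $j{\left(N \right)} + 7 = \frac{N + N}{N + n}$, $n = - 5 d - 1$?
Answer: $\frac{39078}{43} \approx 908.79$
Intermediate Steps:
$d = 5$
$n = -26$ ($n = \left(-5\right) 5 - 1 = -25 - 1 = -26$)
$j{\left(N \right)} = -7 + \frac{2 N}{-26 + N}$ ($j{\left(N \right)} = -7 + \frac{N + N}{N - 26} = -7 + \frac{2 N}{-26 + N}$)
$2404 + \left(\left(-1153 + j{\left(-17 \right)}\right) - 336\right) = 2404 - \left(1489 - \frac{182 - -85}{-26 - 17}\right) = 2404 - \left(1489 - \frac{182 + 85}{-43}\right) = 2404 - \frac{64294}{43} = \frac{39078}{43}$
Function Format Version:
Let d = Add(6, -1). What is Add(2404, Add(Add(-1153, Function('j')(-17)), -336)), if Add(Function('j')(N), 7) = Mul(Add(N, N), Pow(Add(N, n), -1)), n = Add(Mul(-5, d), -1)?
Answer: Rational(39078, 43) ≈ 908.79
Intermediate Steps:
d = 5
n = -26 (n = Add(Mul(-5, 5), -1) = Add(-25, -1) = -26)
Function('j')(N) = Add(-7, Mul(2, N, Pow(Add(-26, N), -1))) (Function('j')(N) = Add(-7, Mul(Add(N, N), Pow(Add(N, -26), -1))) = Add(-7, Mul(Mul(2, N), Pow(Add(-26, N), -1))) = Add(-7, Mul(2, N, Pow(Add(-26, N), -1))))
Add(2404, Add(Add(-1153, Function('j')(-17)), -336)) = Add(2404, Add(Add(-1153, Mul(Pow(Add(-26, -17), -1), Add(182, Mul(-5, -17)))), -336)) = Add(2404, Add(Add(-1153, Mul(Pow(-43, -1), Add(182, 85))), -336)) = Add(2404, Add(Add(-1153, Mul(Rational(-1, 43), 267)), -336)) = Add(2404, Add(Add(-1153, Rational(-267, 43)), -336)) = Add(2404, Add(Rational(-49846, 43), -336)) = Add(2404, Rational(-64294, 43)) = Rational(39078, 43)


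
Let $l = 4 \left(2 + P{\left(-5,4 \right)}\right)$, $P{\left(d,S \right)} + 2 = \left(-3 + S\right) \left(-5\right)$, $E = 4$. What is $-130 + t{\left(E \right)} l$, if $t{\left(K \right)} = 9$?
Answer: $-310$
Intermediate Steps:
$P{\left(d,S \right)} = 13 - 5 S$ ($P{\left(d,S \right)} = -2 + \left(-3 + S\right) \left(-5\right) = -2 - \left(-15 + 5 S\right) = 13 - 5 S$)
$l = -20$ ($l = 4 \left(2 + \left(13 - 20\right)\right) = 4 \left(2 - 7\right) = 4 \left(-5\right) = -20$)
$-130 + t{\left(E \right)} l = -130 + 9 \left(-20\right) = -130 - 180 = -310$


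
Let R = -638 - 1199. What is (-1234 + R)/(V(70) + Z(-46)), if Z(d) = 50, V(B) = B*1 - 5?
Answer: -3071/115 ≈ -26.704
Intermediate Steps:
V(B) = -5 + B (V(B) = B - 5 = -5 + B)
R = -1837
(-1234 + R)/(V(70) + Z(-46)) = (-1234 - 1837)/((-5 + 70) + 50) = -3071/(65 + 50) = -3071/115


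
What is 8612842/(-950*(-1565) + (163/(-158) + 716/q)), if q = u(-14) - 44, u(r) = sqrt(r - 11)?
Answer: 25074437094111043884/4328303091374617169 + 153947867184608*I/21641515456873085845 ≈ 5.7931 + 7.1135e-6*I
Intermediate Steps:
u(r) = sqrt(-11 + r)
q = -44 + 5*I (q = sqrt(-11 - 14) - 44 = sqrt(-25) - 44 = 5*I - 44 = -44 + 5*I ≈ -44.0 + 5.0*I)
8612842/(-950*(-1565) + (163/(-158) + 716/q)) = 8612842/(-950*(-1565) + (163/(-158) + 716/(-44 + 5*I))) = 8612842/(1486750 + (163*(-1/158) + 716*((-44 - 5*I)/1961))) = 8612842/(1486750 + (-163/158 + 716*(-44 - 5*I)/1961)) = 8612842/(234906337/158 + 716*(-44 - 5*I)/1961)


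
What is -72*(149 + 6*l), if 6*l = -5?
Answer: -10368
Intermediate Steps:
l = -⅚ (l = (⅙)*(-5) = -⅚ ≈ -0.83333)
-72*(149 + 6*l) = -72*(149 + 6*(-⅚)) = -72*(149 - 5) = -72*144 = -10368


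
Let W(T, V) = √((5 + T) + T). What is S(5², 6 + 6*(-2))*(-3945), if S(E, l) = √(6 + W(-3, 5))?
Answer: -3945*√(6 + I) ≈ -9696.5 - 802.51*I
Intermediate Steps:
W(T, V) = √(5 + 2*T)
S(E, l) = √(6 + I) (S(E, l) = √(6 + √(5 + 2*(-3))) = √(6 + √(5 - 6)) = √(6 + √(-1)) = √(6 + I))
S(5², 6 + 6*(-2))*(-3945) = √(6 + I)*(-3945) = -3945*√(6 + I)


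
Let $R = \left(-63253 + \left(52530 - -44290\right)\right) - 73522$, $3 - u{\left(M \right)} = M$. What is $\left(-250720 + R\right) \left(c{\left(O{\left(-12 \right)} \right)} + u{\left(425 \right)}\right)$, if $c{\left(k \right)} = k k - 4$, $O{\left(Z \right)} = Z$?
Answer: $81970350$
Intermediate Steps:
$u{\left(M \right)} = 3 - M$
$R = -39955$ ($R = \left(-63253 + \left(52530 + 44290\right)\right) - 73522 = \left(-63253 + 96820\right) - 73522 = 33567 - 73522 = -39955$)
$c{\left(k \right)} = -4 + k^{2}$ ($c{\left(k \right)} = k^{2} - 4 = -4 + k^{2}$)
$\left(-250720 + R\right) \left(c{\left(O{\left(-12 \right)} \right)} + u{\left(425 \right)}\right) = \left(-250720 - 39955\right) \left(\left(-4 + \left(-12\right)^{2}\right) + \left(3 - 425\right)\right) = - 290675 \left(\left(-4 + 144\right) + \left(3 - 425\right)\right) = - 290675 \left(140 - 422\right) = \left(-290675\right) \left(-282\right) = 81970350$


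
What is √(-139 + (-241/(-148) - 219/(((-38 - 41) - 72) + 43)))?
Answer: I*√6670286/222 ≈ 11.634*I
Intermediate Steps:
√(-139 + (-241/(-148) - 219/(((-38 - 41) - 72) + 43))) = √(-139 + (-241*(-1/148) - 219/((-79 - 72) + 43))) = √(-139 + (241/148 - 219/(-151 + 43))) = √(-139 + (241/148 - 219/(-108))) = √(-139 + (241/148 - 219*(-1/108))) = √(-139 + (241/148 + 73/36)) = √(-139 + 2435/666) = √(-90139/666) = I*√6670286/222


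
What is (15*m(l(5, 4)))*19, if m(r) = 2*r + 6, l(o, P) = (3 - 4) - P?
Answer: -1140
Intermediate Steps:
l(o, P) = -1 - P
m(r) = 6 + 2*r
(15*m(l(5, 4)))*19 = (15*(6 + 2*(-1 - 1*4)))*19 = (15*(6 + 2*(-1 - 4)))*19 = (15*(6 + 2*(-5)))*19 = (15*(6 - 10))*19 = (15*(-4))*19 = -60*19 = -1140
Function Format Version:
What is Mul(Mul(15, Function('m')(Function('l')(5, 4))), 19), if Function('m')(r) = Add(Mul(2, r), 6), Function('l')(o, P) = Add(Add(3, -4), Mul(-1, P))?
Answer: -1140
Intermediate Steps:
Function('l')(o, P) = Add(-1, Mul(-1, P))
Function('m')(r) = Add(6, Mul(2, r))
Mul(Mul(15, Function('m')(Function('l')(5, 4))), 19) = Mul(Mul(15, Add(6, Mul(2, Add(-1, Mul(-1, 4))))), 19) = Mul(Mul(15, Add(6, Mul(2, Add(-1, -4)))), 19) = Mul(Mul(15, Add(6, Mul(2, -5))), 19) = Mul(Mul(15, Add(6, -10)), 19) = Mul(Mul(15, -4), 19) = Mul(-60, 19) = -1140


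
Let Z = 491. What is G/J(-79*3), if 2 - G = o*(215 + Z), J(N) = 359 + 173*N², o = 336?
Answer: -118607/4858798 ≈ -0.024411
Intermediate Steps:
G = -237214 (G = 2 - 336*(215 + 491) = 2 - 336*706 = 2 - 1*237216 = 2 - 237216 = -237214)
G/J(-79*3) = -237214/(359 + 173*(-79*3)²) = -237214/(359 + 173*(-237)²) = -237214/(359 + 173*56169) = -237214/(359 + 9717237) = -237214/9717596 = -237214*1/9717596 = -118607/4858798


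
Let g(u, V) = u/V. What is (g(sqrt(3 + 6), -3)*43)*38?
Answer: -1634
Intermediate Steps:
(g(sqrt(3 + 6), -3)*43)*38 = ((sqrt(3 + 6)/(-3))*43)*38 = ((sqrt(9)*(-1/3))*43)*38 = ((3*(-1/3))*43)*38 = -1*43*38 = -43*38 = -1634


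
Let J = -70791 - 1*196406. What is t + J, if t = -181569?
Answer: -448766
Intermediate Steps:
J = -267197 (J = -70791 - 196406 = -267197)
t + J = -181569 - 267197 = -448766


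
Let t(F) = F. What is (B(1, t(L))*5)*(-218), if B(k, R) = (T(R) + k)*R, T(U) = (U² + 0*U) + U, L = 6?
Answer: -281220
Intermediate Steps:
T(U) = U + U² (T(U) = (U² + 0) + U = U² + U = U + U²)
B(k, R) = R*(k + R*(1 + R)) (B(k, R) = (R*(1 + R) + k)*R = (k + R*(1 + R))*R = R*(k + R*(1 + R)))
(B(1, t(L))*5)*(-218) = ((6*(1 + 6*(1 + 6)))*5)*(-218) = ((6*(1 + 6*7))*5)*(-218) = ((6*(1 + 42))*5)*(-218) = ((6*43)*5)*(-218) = (258*5)*(-218) = 1290*(-218) = -281220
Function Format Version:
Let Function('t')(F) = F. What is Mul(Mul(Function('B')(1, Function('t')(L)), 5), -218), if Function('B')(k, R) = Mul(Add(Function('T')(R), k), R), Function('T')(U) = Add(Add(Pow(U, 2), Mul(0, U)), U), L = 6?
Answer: -281220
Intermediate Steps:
Function('T')(U) = Add(U, Pow(U, 2)) (Function('T')(U) = Add(Add(Pow(U, 2), 0), U) = Add(Pow(U, 2), U) = Add(U, Pow(U, 2)))
Function('B')(k, R) = Mul(R, Add(k, Mul(R, Add(1, R)))) (Function('B')(k, R) = Mul(Add(Mul(R, Add(1, R)), k), R) = Mul(Add(k, Mul(R, Add(1, R))), R) = Mul(R, Add(k, Mul(R, Add(1, R)))))
Mul(Mul(Function('B')(1, Function('t')(L)), 5), -218) = Mul(Mul(Mul(6, Add(1, Mul(6, Add(1, 6)))), 5), -218) = Mul(Mul(Mul(6, Add(1, Mul(6, 7))), 5), -218) = Mul(Mul(Mul(6, Add(1, 42)), 5), -218) = Mul(Mul(Mul(6, 43), 5), -218) = Mul(Mul(258, 5), -218) = Mul(1290, -218) = -281220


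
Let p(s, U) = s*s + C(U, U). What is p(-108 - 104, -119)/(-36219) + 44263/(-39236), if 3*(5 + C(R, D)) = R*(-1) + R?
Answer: -3366388201/1421088684 ≈ -2.3689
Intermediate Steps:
C(R, D) = -5 (C(R, D) = -5 + (R*(-1) + R)/3 = -5 + (-R + R)/3 = -5 + (⅓)*0 = -5 + 0 = -5)
p(s, U) = -5 + s² (p(s, U) = s*s - 5 = s² - 5 = -5 + s²)
p(-108 - 104, -119)/(-36219) + 44263/(-39236) = (-5 + (-108 - 104)²)/(-36219) + 44263/(-39236) = (-5 + (-212)²)*(-1/36219) + 44263*(-1/39236) = (-5 + 44944)*(-1/36219) - 44263/39236 = 44939*(-1/36219) - 44263/39236 = -44939/36219 - 44263/39236 = -3366388201/1421088684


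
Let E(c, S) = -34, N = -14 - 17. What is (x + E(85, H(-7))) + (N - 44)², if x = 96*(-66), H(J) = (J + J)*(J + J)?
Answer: -745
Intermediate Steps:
N = -31
H(J) = 4*J² (H(J) = (2*J)*(2*J) = 4*J²)
x = -6336
(x + E(85, H(-7))) + (N - 44)² = (-6336 - 34) + (-31 - 44)² = -6370 + (-75)² = -6370 + 5625 = -745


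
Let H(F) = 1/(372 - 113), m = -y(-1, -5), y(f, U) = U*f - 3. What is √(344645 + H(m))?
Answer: 4*√1444945719/259 ≈ 587.06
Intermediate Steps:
y(f, U) = -3 + U*f
m = -2 (m = -(-3 - 5*(-1)) = -(-3 + 5) = -1*2 = -2)
H(F) = 1/259
√(344645 + H(m)) = √(344645 + 1/259) = √(89263056/259) = 4*√1444945719/259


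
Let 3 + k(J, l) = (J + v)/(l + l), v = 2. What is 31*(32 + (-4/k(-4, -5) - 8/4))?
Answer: 6820/7 ≈ 974.29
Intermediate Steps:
k(J, l) = -3 + (2 + J)/(2*l) (k(J, l) = -3 + (J + 2)/(l + l) = -3 + (2 + J)/((2*l)) = -3 + (2 + J)*(1/(2*l)) = -3 + (2 + J)/(2*l))
31*(32 + (-4/k(-4, -5) - 8/4)) = 31*(32 + (-4*(-10/(2 - 4 - 6*(-5))) - 8/4)) = 31*(32 + (-4*(-10/(2 - 4 + 30)) - 8*1/4)) = 31*(32 + (-4/((1/2)*(-1/5)*28) - 2)) = 31*(32 + (-4/(-14/5) - 2)) = 31*(32 + (-4*(-5/14) - 2)) = 31*(32 + (10/7 - 2)) = 31*(32 - 4/7) = 31*(220/7) = 6820/7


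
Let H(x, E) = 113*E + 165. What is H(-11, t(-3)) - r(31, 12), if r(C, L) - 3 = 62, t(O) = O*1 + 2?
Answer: -13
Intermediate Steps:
t(O) = 2 + O (t(O) = O + 2 = 2 + O)
r(C, L) = 65 (r(C, L) = 3 + 62 = 65)
H(x, E) = 165 + 113*E
H(-11, t(-3)) - r(31, 12) = (165 + 113*(2 - 3)) - 1*65 = (165 + 113*(-1)) - 65 = (165 - 113) - 65 = 52 - 65 = -13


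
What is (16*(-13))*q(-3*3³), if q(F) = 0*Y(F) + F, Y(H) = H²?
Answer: 16848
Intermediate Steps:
q(F) = F (q(F) = 0*F² + F = 0 + F = F)
(16*(-13))*q(-3*3³) = (16*(-13))*(-3*3³) = -(-624)*27 = -208*(-81) = 16848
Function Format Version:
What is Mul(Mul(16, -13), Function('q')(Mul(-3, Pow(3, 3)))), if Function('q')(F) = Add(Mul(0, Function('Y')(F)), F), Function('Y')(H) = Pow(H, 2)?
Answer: 16848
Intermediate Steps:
Function('q')(F) = F (Function('q')(F) = Add(Mul(0, Pow(F, 2)), F) = Add(0, F) = F)
Mul(Mul(16, -13), Function('q')(Mul(-3, Pow(3, 3)))) = Mul(Mul(16, -13), Mul(-3, Pow(3, 3))) = Mul(-208, Mul(-3, 27)) = Mul(-208, -81) = 16848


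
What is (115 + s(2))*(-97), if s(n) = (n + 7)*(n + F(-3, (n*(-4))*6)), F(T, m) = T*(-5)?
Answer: -25996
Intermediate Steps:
F(T, m) = -5*T
s(n) = (7 + n)*(15 + n) (s(n) = (n + 7)*(n - 5*(-3)) = (7 + n)*(n + 15) = (7 + n)*(15 + n))
(115 + s(2))*(-97) = (115 + (105 + 2² + 22*2))*(-97) = (115 + (105 + 4 + 44))*(-97) = (115 + 153)*(-97) = 268*(-97) = -25996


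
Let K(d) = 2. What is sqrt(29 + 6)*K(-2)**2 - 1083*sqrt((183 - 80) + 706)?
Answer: -1083*sqrt(809) + 4*sqrt(35) ≈ -30780.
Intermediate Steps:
sqrt(29 + 6)*K(-2)**2 - 1083*sqrt((183 - 80) + 706) = sqrt(29 + 6)*2**2 - 1083*sqrt((183 - 80) + 706) = sqrt(35)*4 - 1083*sqrt(103 + 706) = 4*sqrt(35) - 1083*sqrt(809) = -1083*sqrt(809) + 4*sqrt(35)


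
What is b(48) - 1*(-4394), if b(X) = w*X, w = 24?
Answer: 5546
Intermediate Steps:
b(X) = 24*X
b(48) - 1*(-4394) = 24*48 - 1*(-4394) = 1152 + 4394 = 5546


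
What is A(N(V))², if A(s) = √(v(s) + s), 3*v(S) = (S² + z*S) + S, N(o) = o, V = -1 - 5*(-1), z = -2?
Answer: 8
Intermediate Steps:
V = 4 (V = -1 + 5 = 4)
v(S) = -S/3 + S²/3 (v(S) = ((S² - 2*S) + S)/3 = (S² - S)/3 = -S/3 + S²/3)
A(s) = √(s + s*(-1 + s)/3) (A(s) = √(s*(-1 + s)/3 + s) = √(s + s*(-1 + s)/3))
A(N(V))² = (√3*√(4*(2 + 4))/3)² = (√3*√(4*6)/3)² = (√3*√24/3)² = (√3*(2*√6)/3)² = (2*√2)² = 8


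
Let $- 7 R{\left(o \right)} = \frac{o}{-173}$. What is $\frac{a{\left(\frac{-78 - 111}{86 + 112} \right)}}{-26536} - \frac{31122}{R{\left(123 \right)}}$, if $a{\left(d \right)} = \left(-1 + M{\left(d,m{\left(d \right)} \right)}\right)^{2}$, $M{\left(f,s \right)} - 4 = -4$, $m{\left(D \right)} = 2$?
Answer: $- \frac{333369485945}{1087976} \approx -3.0641 \cdot 10^{5}$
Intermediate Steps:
$M{\left(f,s \right)} = 0$ ($M{\left(f,s \right)} = 4 - 4 = 0$)
$R{\left(o \right)} = \frac{o}{1211}$ ($R{\left(o \right)} = - \frac{o \frac{1}{-173}}{7} = - \frac{o \left(- \frac{1}{173}\right)}{7} = - \frac{\left(- \frac{1}{173}\right) o}{7} = \frac{o}{1211}$)
$a{\left(d \right)} = 1$ ($a{\left(d \right)} = \left(-1 + 0\right)^{2} = \left(-1\right)^{2} = 1$)
$\frac{a{\left(\frac{-78 - 111}{86 + 112} \right)}}{-26536} - \frac{31122}{R{\left(123 \right)}} = 1 \frac{1}{-26536} - \frac{31122}{\frac{1}{1211} \cdot 123} = 1 \left(- \frac{1}{26536}\right) - \frac{31122}{\frac{123}{1211}} = - \frac{1}{26536} - \frac{12562914}{41} = - \frac{333369485945}{1087976}$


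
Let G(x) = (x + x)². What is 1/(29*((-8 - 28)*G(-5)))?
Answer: -1/104400 ≈ -9.5785e-6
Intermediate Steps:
G(x) = 4*x² (G(x) = (2*x)² = 4*x²)
1/(29*((-8 - 28)*G(-5))) = 1/(29*((-8 - 28)*(4*(-5)²))) = 1/(29*(-144*25)) = 1/(29*(-36*100)) = 1/(29*(-3600)) = 1/(-104400) = -1/104400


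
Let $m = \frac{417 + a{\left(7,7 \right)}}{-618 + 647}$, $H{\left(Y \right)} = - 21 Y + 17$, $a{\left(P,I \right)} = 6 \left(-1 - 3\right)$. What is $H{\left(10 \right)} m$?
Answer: $- \frac{75849}{29} \approx -2615.5$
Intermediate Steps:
$a{\left(P,I \right)} = -24$ ($a{\left(P,I \right)} = 6 \left(-4\right) = -24$)
$H{\left(Y \right)} = 17 - 21 Y$
$m = \frac{393}{29}$ ($m = \frac{417 - 24}{-618 + 647} = \frac{393}{29} \approx 13.552$)
$H{\left(10 \right)} m = \left(17 - 210\right) \frac{393}{29} = \left(-193\right) \frac{393}{29} = - \frac{75849}{29}$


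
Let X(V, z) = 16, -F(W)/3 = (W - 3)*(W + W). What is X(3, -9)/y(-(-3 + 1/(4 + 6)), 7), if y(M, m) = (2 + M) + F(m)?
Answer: -160/1631 ≈ -0.098099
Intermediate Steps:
F(W) = -6*W*(-3 + W) (F(W) = -3*(W - 3)*(W + W) = -3*(-3 + W)*2*W = -6*W*(-3 + W))
y(M, m) = 2 + M + 6*m*(3 - m) (y(M, m) = (2 + M) + 6*m*(3 - m) = 2 + M + 6*m*(3 - m))
X(3, -9)/y(-(-3 + 1/(4 + 6)), 7) = 16/(2 - (-3 + 1/(4 + 6)) - 6*7*(-3 + 7)) = 16/(2 - (-3 + 1/10) - 6*7*4) = 16/(2 - (-3 + 1/10) - 168) = 16/(2 - 1*(-29/10) - 168) = 16/(2 + 29/10 - 168) = 16/(-1631/10) = 16*(-10/1631) = -160/1631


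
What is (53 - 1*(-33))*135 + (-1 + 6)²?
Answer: 11635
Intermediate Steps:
(53 - 1*(-33))*135 + (-1 + 6)² = (53 + 33)*135 + 5² = 86*135 + 25 = 11610 + 25 = 11635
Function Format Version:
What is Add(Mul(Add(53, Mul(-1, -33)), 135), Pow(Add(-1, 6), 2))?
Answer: 11635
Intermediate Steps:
Add(Mul(Add(53, Mul(-1, -33)), 135), Pow(Add(-1, 6), 2)) = Add(Mul(Add(53, 33), 135), Pow(5, 2)) = Add(Mul(86, 135), 25) = Add(11610, 25) = 11635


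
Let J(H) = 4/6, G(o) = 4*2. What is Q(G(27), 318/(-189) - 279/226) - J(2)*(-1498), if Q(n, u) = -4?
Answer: 2984/3 ≈ 994.67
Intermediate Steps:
G(o) = 8
J(H) = ⅔ (J(H) = 4*(⅙) = ⅔)
Q(G(27), 318/(-189) - 279/226) - J(2)*(-1498) = -4 - 2*(-1498)/3 = -4 - 1*(-2996/3) = -4 + 2996/3 = 2984/3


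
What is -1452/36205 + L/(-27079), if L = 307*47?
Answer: -43209281/75415015 ≈ -0.57295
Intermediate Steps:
L = 14429
-1452/36205 + L/(-27079) = -1452/36205 + 14429/(-27079) = -1452*1/36205 + 14429*(-1/27079) = -1452/36205 - 14429/27079 = -43209281/75415015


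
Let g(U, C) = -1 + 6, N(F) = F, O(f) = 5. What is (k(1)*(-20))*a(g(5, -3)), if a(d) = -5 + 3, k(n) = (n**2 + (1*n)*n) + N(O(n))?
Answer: 280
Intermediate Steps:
k(n) = 5 + 2*n**2 (k(n) = (n**2 + (1*n)*n) + 5 = (n**2 + n*n) + 5 = (n**2 + n**2) + 5 = 2*n**2 + 5 = 5 + 2*n**2)
g(U, C) = 5
a(d) = -2
(k(1)*(-20))*a(g(5, -3)) = ((5 + 2*1**2)*(-20))*(-2) = ((5 + 2*1)*(-20))*(-2) = ((5 + 2)*(-20))*(-2) = (7*(-20))*(-2) = -140*(-2) = 280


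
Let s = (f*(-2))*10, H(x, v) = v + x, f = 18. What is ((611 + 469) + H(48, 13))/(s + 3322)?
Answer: 1141/2962 ≈ 0.38521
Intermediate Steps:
s = -360 (s = (18*(-2))*10 = -36*10 = -360)
((611 + 469) + H(48, 13))/(s + 3322) = ((611 + 469) + (13 + 48))/(-360 + 3322) = (1080 + 61)/2962 = 1141*(1/2962) = 1141/2962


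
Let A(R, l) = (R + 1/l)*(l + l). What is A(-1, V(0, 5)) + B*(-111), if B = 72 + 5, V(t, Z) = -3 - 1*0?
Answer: -8539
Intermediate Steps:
V(t, Z) = -3 (V(t, Z) = -3 + 0 = -3)
A(R, l) = 2*l*(R + 1/l) (A(R, l) = (R + 1/l)*(2*l) = 2*l*(R + 1/l))
B = 77
A(-1, V(0, 5)) + B*(-111) = (2 + 2*(-1)*(-3)) + 77*(-111) = (2 + 6) - 8547 = 8 - 8547 = -8539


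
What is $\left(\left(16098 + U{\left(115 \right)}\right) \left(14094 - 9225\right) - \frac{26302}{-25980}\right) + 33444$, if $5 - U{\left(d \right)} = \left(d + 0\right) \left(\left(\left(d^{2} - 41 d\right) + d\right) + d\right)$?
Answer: $- \frac{62551954394359}{12990} \approx -4.8154 \cdot 10^{9}$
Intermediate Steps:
$U{\left(d \right)} = 5 - d \left(d^{2} - 39 d\right)$ ($U{\left(d \right)} = 5 - \left(d + 0\right) \left(\left(\left(d^{2} - 41 d\right) + d\right) + d\right) = 5 - d \left(\left(d^{2} - 40 d\right) + d\right) = 5 - d \left(d^{2} - 39 d\right)$)
$\left(\left(16098 + U{\left(115 \right)}\right) \left(14094 - 9225\right) - \frac{26302}{-25980}\right) + 33444 = \left(\left(16098 + \left(5 - 115^{3} + 39 \cdot 115^{2}\right)\right) \left(14094 - 9225\right) - \frac{26302}{-25980}\right) + 33444 = \left(\left(16098 + \left(5 - 1520875 + 39 \cdot 13225\right)\right) 4869 - - \frac{13151}{12990}\right) + 33444 = \left(\left(16098 + \left(5 - 1520875 + 515775\right)\right) 4869 + \frac{13151}{12990}\right) + 33444 = \left(\left(16098 - 1005095\right) 4869 + \frac{13151}{12990}\right) + 33444 = \left(\left(-988997\right) 4869 + \frac{13151}{12990}\right) + 33444 = \left(-4815426393 + \frac{13151}{12990}\right) + 33444 = - \frac{62552388831919}{12990} + 33444 = - \frac{62551954394359}{12990}$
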